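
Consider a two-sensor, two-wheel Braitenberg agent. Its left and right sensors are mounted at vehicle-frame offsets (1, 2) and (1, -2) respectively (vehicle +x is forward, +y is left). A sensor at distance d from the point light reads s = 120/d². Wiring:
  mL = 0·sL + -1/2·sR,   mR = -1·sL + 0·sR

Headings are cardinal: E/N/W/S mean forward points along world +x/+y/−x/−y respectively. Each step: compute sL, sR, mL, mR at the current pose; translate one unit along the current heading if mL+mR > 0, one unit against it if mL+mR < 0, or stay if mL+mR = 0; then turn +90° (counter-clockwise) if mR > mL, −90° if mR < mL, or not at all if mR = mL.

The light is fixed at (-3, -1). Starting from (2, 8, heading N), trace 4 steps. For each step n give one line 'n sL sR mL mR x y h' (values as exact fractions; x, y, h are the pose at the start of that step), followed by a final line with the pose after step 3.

0 120/109 120/149 -60/149 -120/109 2 8 N
1 15/17 5/3 -5/6 -15/17 2 7 E
2 24/17 120/53 -60/53 -24/17 1 7 S
3 60/29 12/13 -6/13 -60/29 1 8 W
final 2 8 N

n=0: pose=(2,8,N); sL=120/109, sR=120/149; mL=-60/149, mR=-120/109; mL+mR=-24420/16241 → advance -1; mR−mL=-11340/16241 → turn -1·90°
n=1: pose=(2,7,E); sL=15/17, sR=5/3; mL=-5/6, mR=-15/17; mL+mR=-175/102 → advance -1; mR−mL=-5/102 → turn -1·90°
n=2: pose=(1,7,S); sL=24/17, sR=120/53; mL=-60/53, mR=-24/17; mL+mR=-2292/901 → advance -1; mR−mL=-252/901 → turn -1·90°
n=3: pose=(1,8,W); sL=60/29, sR=12/13; mL=-6/13, mR=-60/29; mL+mR=-954/377 → advance -1; mR−mL=-606/377 → turn -1·90°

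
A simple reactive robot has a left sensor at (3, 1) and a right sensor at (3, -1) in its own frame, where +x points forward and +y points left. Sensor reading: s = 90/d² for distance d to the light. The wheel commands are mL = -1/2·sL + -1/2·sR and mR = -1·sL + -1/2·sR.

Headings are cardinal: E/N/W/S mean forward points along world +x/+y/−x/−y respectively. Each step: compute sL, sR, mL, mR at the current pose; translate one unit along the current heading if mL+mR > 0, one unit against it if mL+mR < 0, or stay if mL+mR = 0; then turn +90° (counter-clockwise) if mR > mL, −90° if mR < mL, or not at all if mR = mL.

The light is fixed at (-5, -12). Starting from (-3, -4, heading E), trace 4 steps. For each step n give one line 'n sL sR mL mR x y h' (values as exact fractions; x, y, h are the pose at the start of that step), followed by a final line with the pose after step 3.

n=0: pose=(-3,-4,E); sL=45/53, sR=45/37; mL=-2025/1961, mR=-5715/3922; mL+mR=-9765/3922 → advance -1; mR−mL=-45/106 → turn -1·90°
n=1: pose=(-4,-4,S); sL=90/29, sR=18/5; mL=-486/145, mR=-711/145; mL+mR=-1197/145 → advance -1; mR−mL=-45/29 → turn -1·90°
n=2: pose=(-4,-3,W); sL=45/34, sR=45/52; mL=-1935/1768, mR=-3105/1768; mL+mR=-630/221 → advance -1; mR−mL=-45/68 → turn -1·90°
n=3: pose=(-3,-3,N); sL=18/29, sR=10/17; mL=-298/493, mR=-451/493; mL+mR=-749/493 → advance -1; mR−mL=-9/29 → turn -1·90°

0 45/53 45/37 -2025/1961 -5715/3922 -3 -4 E
1 90/29 18/5 -486/145 -711/145 -4 -4 S
2 45/34 45/52 -1935/1768 -3105/1768 -4 -3 W
3 18/29 10/17 -298/493 -451/493 -3 -3 N
final -3 -4 E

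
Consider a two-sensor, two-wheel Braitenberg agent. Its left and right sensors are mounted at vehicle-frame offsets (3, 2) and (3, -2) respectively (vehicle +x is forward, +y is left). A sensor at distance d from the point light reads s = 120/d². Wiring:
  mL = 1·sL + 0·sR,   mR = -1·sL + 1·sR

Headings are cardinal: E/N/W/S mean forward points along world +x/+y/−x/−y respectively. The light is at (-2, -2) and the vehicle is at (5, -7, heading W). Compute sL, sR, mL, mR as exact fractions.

24/13 24/5 24/13 192/65

left sensor world pos  = (2, -9); dL² = 65
right sensor world pos = (2, -5); dR² = 25
sL = 120/65 = 24/13
sR = 120/25 = 24/5
mL = 1·sL + 0·sR = 24/13
mR = -1·sL + 1·sR = 192/65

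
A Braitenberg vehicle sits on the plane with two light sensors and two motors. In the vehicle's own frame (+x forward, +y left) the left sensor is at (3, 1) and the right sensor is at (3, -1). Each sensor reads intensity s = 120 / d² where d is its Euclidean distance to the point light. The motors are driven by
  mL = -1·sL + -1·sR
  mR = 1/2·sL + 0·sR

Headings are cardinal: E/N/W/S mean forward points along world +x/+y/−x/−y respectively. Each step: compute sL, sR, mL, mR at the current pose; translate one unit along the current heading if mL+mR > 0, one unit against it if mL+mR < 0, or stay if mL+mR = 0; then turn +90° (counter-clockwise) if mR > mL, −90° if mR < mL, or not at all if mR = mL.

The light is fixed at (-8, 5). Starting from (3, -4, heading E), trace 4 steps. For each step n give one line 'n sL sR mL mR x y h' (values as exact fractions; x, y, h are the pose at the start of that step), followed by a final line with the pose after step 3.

n=0: pose=(3,-4,E); sL=6/13, sR=15/37; mL=-417/481, mR=3/13; mL+mR=-306/481 → advance -1; mR−mL=528/481 → turn +1·90°
n=1: pose=(2,-4,N); sL=40/39, sR=120/157; mL=-10960/6123, mR=20/39; mL+mR=-7820/6123 → advance -1; mR−mL=4700/2041 → turn +1·90°
n=2: pose=(2,-5,W); sL=12/17, sR=12/13; mL=-360/221, mR=6/17; mL+mR=-282/221 → advance -1; mR−mL=438/221 → turn +1·90°
n=3: pose=(3,-5,S); sL=120/313, sR=120/269; mL=-69840/84197, mR=60/313; mL+mR=-53700/84197 → advance -1; mR−mL=85980/84197 → turn +1·90°

0 6/13 15/37 -417/481 3/13 3 -4 E
1 40/39 120/157 -10960/6123 20/39 2 -4 N
2 12/17 12/13 -360/221 6/17 2 -5 W
3 120/313 120/269 -69840/84197 60/313 3 -5 S
final 3 -4 E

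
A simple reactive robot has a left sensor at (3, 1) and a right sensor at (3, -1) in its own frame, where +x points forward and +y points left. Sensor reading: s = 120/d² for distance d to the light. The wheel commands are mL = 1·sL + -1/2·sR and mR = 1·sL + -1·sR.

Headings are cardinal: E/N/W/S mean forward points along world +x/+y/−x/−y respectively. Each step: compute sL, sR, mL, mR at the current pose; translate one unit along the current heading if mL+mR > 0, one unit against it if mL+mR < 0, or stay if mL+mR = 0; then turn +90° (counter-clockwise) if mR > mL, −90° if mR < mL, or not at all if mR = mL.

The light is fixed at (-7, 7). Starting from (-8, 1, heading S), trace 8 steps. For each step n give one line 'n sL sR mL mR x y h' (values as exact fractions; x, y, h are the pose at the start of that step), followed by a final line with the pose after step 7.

n=0: pose=(-8,1,S); sL=40/27, sR=24/17; mL=356/459, mR=32/459; mL+mR=388/459 → advance +1; mR−mL=-12/17 → turn -1·90°
n=1: pose=(-8,0,W); sL=3/2, sR=30/13; mL=9/26, mR=-21/26; mL+mR=-6/13 → advance -1; mR−mL=-15/13 → turn -1·90°
n=2: pose=(-7,0,N); sL=120/17, sR=120/17; mL=60/17, mR=0; mL+mR=60/17 → advance +1; mR−mL=-60/17 → turn -1·90°
n=3: pose=(-7,1,E); sL=60/17, sR=60/29; mL=1230/493, mR=720/493; mL+mR=1950/493 → advance +1; mR−mL=-30/29 → turn -1·90°
n=4: pose=(-6,1,S); sL=24/17, sR=40/27; mL=308/459, mR=-32/459; mL+mR=92/153 → advance +1; mR−mL=-20/27 → turn -1·90°
n=5: pose=(-6,0,W); sL=30/17, sR=3; mL=9/34, mR=-21/17; mL+mR=-33/34 → advance -1; mR−mL=-3/2 → turn -1·90°
n=6: pose=(-5,0,N); sL=120/17, sR=24/5; mL=396/85, mR=192/85; mL+mR=588/85 → advance +1; mR−mL=-12/5 → turn -1·90°
n=7: pose=(-5,1,E); sL=12/5, sR=60/37; mL=294/185, mR=144/185; mL+mR=438/185 → advance +1; mR−mL=-30/37 → turn -1·90°

0 40/27 24/17 356/459 32/459 -8 1 S
1 3/2 30/13 9/26 -21/26 -8 0 W
2 120/17 120/17 60/17 0 -7 0 N
3 60/17 60/29 1230/493 720/493 -7 1 E
4 24/17 40/27 308/459 -32/459 -6 1 S
5 30/17 3 9/34 -21/17 -6 0 W
6 120/17 24/5 396/85 192/85 -5 0 N
7 12/5 60/37 294/185 144/185 -5 1 E
final -4 1 S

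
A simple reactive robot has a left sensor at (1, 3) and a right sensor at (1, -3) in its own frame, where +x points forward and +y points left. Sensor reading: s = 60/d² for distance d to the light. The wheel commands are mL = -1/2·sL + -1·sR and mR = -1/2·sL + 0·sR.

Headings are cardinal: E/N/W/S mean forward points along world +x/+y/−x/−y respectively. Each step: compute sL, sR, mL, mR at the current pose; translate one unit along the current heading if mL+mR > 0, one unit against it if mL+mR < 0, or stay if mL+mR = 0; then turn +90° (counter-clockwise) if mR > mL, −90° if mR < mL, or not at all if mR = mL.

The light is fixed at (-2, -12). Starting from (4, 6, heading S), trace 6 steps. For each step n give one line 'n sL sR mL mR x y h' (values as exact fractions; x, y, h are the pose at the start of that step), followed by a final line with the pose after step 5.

0 6/37 30/149 -1557/5513 -3/37 4 6 S
1 60/533 12/61 -8226/32513 -30/533 4 7 E
2 15/101 15/116 -2385/11716 -15/202 3 7 N
3 60/241 60/457 -28170/110137 -30/241 3 6 W
4 6/37 30/149 -1557/5513 -3/37 4 6 S
5 60/533 12/61 -8226/32513 -30/533 4 7 E
final 3 7 N

n=0: pose=(4,6,S); sL=6/37, sR=30/149; mL=-1557/5513, mR=-3/37; mL+mR=-2004/5513 → advance -1; mR−mL=30/149 → turn +1·90°
n=1: pose=(4,7,E); sL=60/533, sR=12/61; mL=-8226/32513, mR=-30/533; mL+mR=-10056/32513 → advance -1; mR−mL=12/61 → turn +1·90°
n=2: pose=(3,7,N); sL=15/101, sR=15/116; mL=-2385/11716, mR=-15/202; mL+mR=-3255/11716 → advance -1; mR−mL=15/116 → turn +1·90°
n=3: pose=(3,6,W); sL=60/241, sR=60/457; mL=-28170/110137, mR=-30/241; mL+mR=-41880/110137 → advance -1; mR−mL=60/457 → turn +1·90°
n=4: pose=(4,6,S); sL=6/37, sR=30/149; mL=-1557/5513, mR=-3/37; mL+mR=-2004/5513 → advance -1; mR−mL=30/149 → turn +1·90°
n=5: pose=(4,7,E); sL=60/533, sR=12/61; mL=-8226/32513, mR=-30/533; mL+mR=-10056/32513 → advance -1; mR−mL=12/61 → turn +1·90°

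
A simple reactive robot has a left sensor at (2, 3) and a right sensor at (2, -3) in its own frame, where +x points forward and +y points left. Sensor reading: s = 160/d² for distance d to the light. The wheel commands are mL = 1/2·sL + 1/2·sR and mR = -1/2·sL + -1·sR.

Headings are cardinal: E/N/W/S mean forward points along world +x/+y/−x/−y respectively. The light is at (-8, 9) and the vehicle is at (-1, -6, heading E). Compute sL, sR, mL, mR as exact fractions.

32/45 32/81 224/405 -304/405

left sensor world pos  = (1, -3); dL² = 225
right sensor world pos = (1, -9); dR² = 405
sL = 160/225 = 32/45
sR = 160/405 = 32/81
mL = 1/2·sL + 1/2·sR = 224/405
mR = -1/2·sL + -1·sR = -304/405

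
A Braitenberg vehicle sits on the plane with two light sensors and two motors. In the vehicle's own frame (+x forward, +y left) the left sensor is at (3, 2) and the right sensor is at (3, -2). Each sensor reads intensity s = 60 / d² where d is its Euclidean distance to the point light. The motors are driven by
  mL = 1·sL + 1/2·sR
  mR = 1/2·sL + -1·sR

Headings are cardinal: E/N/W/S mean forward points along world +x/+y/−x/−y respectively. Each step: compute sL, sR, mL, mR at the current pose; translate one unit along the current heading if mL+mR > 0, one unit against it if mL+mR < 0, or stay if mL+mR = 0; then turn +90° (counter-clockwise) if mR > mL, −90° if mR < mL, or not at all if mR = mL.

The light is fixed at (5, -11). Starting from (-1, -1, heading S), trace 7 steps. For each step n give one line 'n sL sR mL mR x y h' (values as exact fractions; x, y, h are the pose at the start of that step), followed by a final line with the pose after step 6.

0 12/13 60/113 1746/1469 -102/1469 -1 -1 S
1 6/13 30/101 801/1313 -87/1313 -1 -2 W
2 4/15 60/169 1126/2535 -562/2535 -2 -2 N
3 3/8 3/4 3/4 -9/16 -2 -1 E
4 12/13 60/113 1746/1469 -102/1469 -1 -1 S
5 6/13 30/101 801/1313 -87/1313 -1 -2 W
6 4/15 60/169 1126/2535 -562/2535 -2 -2 N
final -2 -1 E

n=0: pose=(-1,-1,S); sL=12/13, sR=60/113; mL=1746/1469, mR=-102/1469; mL+mR=1644/1469 → advance +1; mR−mL=-1848/1469 → turn -1·90°
n=1: pose=(-1,-2,W); sL=6/13, sR=30/101; mL=801/1313, mR=-87/1313; mL+mR=714/1313 → advance +1; mR−mL=-888/1313 → turn -1·90°
n=2: pose=(-2,-2,N); sL=4/15, sR=60/169; mL=1126/2535, mR=-562/2535; mL+mR=188/845 → advance +1; mR−mL=-1688/2535 → turn -1·90°
n=3: pose=(-2,-1,E); sL=3/8, sR=3/4; mL=3/4, mR=-9/16; mL+mR=3/16 → advance +1; mR−mL=-21/16 → turn -1·90°
n=4: pose=(-1,-1,S); sL=12/13, sR=60/113; mL=1746/1469, mR=-102/1469; mL+mR=1644/1469 → advance +1; mR−mL=-1848/1469 → turn -1·90°
n=5: pose=(-1,-2,W); sL=6/13, sR=30/101; mL=801/1313, mR=-87/1313; mL+mR=714/1313 → advance +1; mR−mL=-888/1313 → turn -1·90°
n=6: pose=(-2,-2,N); sL=4/15, sR=60/169; mL=1126/2535, mR=-562/2535; mL+mR=188/845 → advance +1; mR−mL=-1688/2535 → turn -1·90°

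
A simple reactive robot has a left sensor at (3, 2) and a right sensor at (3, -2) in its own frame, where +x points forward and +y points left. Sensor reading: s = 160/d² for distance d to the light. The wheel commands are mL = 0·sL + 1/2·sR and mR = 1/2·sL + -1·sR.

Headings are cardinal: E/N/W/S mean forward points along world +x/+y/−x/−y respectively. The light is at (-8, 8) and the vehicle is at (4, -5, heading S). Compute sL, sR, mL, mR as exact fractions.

40/113 40/89 20/89 -2740/10057

left sensor world pos  = (6, -8); dL² = 452
right sensor world pos = (2, -8); dR² = 356
sL = 160/452 = 40/113
sR = 160/356 = 40/89
mL = 0·sL + 1/2·sR = 20/89
mR = 1/2·sL + -1·sR = -2740/10057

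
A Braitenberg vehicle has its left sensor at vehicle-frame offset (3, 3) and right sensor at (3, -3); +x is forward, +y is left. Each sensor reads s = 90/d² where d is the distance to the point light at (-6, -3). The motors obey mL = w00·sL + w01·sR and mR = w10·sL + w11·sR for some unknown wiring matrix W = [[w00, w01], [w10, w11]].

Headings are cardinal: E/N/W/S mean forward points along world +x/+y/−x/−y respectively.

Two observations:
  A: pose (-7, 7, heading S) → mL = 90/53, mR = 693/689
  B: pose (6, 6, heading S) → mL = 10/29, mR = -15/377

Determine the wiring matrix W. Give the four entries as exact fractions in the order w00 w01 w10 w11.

obs A: pose=(-7,7,S) → sL=90/53, sR=18/13, mL=90/53, mR=693/689
obs B: pose=(6,6,S) → sL=10/29, sR=10/13, mL=10/29, mR=-15/377
sensor matrix S = [[90/53, 18/13], [10/29, 10/13]]; det S = 16560/19981
solve [mL_A; mL_B] = S·[w00; w01] and [mR_A; mR_B] = S·[w10; w11]:
  w00 = 1, w01 = 0, w10 = 1, w11 = -1/2

1 0 1 -1/2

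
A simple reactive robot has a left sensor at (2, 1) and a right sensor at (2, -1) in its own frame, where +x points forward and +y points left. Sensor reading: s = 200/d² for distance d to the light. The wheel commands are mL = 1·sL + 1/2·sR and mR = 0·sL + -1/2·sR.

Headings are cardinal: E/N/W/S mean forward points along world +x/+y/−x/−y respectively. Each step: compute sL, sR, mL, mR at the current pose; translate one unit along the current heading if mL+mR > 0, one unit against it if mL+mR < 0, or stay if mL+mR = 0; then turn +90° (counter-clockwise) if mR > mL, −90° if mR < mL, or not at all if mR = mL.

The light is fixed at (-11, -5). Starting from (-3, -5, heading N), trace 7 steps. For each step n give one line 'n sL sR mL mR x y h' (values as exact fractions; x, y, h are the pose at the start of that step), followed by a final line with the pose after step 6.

n=0: pose=(-3,-5,N); sL=200/53, sR=40/17; mL=4460/901, mR=-20/17; mL+mR=200/53 → advance +1; mR−mL=-5520/901 → turn -1·90°
n=1: pose=(-3,-4,E); sL=25/13, sR=2; mL=38/13, mR=-1; mL+mR=25/13 → advance +1; mR−mL=-51/13 → turn -1·90°
n=2: pose=(-2,-4,S); sL=200/101, sR=40/13; mL=4620/1313, mR=-20/13; mL+mR=200/101 → advance +1; mR−mL=-6640/1313 → turn -1·90°
n=3: pose=(-2,-5,W); sL=4, sR=4; mL=6, mR=-2; mL+mR=4 → advance +1; mR−mL=-8 → turn -1·90°
n=4: pose=(-3,-5,N); sL=200/53, sR=40/17; mL=4460/901, mR=-20/17; mL+mR=200/53 → advance +1; mR−mL=-5520/901 → turn -1·90°
n=5: pose=(-3,-4,E); sL=25/13, sR=2; mL=38/13, mR=-1; mL+mR=25/13 → advance +1; mR−mL=-51/13 → turn -1·90°
n=6: pose=(-2,-4,S); sL=200/101, sR=40/13; mL=4620/1313, mR=-20/13; mL+mR=200/101 → advance +1; mR−mL=-6640/1313 → turn -1·90°

0 200/53 40/17 4460/901 -20/17 -3 -5 N
1 25/13 2 38/13 -1 -3 -4 E
2 200/101 40/13 4620/1313 -20/13 -2 -4 S
3 4 4 6 -2 -2 -5 W
4 200/53 40/17 4460/901 -20/17 -3 -5 N
5 25/13 2 38/13 -1 -3 -4 E
6 200/101 40/13 4620/1313 -20/13 -2 -4 S
final -2 -5 W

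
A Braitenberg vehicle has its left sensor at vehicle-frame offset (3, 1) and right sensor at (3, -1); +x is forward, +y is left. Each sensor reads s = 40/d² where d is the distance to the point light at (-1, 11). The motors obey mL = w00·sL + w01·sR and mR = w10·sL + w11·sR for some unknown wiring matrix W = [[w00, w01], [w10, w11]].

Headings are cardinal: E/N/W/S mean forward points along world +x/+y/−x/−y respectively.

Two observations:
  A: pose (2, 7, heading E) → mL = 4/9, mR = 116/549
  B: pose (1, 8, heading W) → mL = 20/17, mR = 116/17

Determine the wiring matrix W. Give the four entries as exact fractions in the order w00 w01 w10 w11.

obs A: pose=(2,7,E) → sL=8/9, sR=40/61, mL=4/9, mR=116/549
obs B: pose=(1,8,W) → sL=40/17, sR=8, mL=20/17, mR=116/17
sensor matrix S = [[8/9, 40/61], [40/17, 8]]; det S = 51968/9333
solve [mL_A; mL_B] = S·[w00; w01] and [mR_A; mR_B] = S·[w10; w11]:
  w00 = 1/2, w01 = 0, w10 = -1/2, w11 = 1

1/2 0 -1/2 1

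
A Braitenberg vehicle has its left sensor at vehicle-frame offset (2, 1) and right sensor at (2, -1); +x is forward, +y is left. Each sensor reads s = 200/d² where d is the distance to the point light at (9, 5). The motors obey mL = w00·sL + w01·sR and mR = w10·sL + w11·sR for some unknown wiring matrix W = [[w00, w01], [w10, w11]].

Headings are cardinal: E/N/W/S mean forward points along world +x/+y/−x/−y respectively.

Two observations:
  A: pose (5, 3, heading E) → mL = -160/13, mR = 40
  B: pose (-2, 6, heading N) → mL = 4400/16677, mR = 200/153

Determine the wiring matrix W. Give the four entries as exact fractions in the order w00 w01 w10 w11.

-1/2 1/2 1 0

obs A: pose=(5,3,E) → sL=40, sR=200/13, mL=-160/13, mR=40
obs B: pose=(-2,6,N) → sL=200/153, sR=200/109, mL=4400/16677, mR=200/153
sensor matrix S = [[40, 200/13], [200/153, 200/109]]; det S = 11552000/216801
solve [mL_A; mL_B] = S·[w00; w01] and [mR_A; mR_B] = S·[w10; w11]:
  w00 = -1/2, w01 = 1/2, w10 = 1, w11 = 0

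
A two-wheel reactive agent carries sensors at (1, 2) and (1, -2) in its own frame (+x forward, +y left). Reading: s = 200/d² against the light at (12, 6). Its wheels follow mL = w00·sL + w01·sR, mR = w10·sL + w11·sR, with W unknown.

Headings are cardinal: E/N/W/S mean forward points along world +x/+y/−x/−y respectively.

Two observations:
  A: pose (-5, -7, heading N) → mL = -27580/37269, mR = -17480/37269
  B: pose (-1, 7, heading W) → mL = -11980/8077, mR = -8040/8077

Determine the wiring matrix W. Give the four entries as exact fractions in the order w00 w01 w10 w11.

obs A: pose=(-5,-7,N) → sL=40/101, sR=200/369, mL=-27580/37269, mR=-17480/37269
obs B: pose=(-1,7,W) → sL=200/197, sR=40/41, mL=-11980/8077, mR=-8040/8077
sensor matrix S = [[40/101, 200/369], [200/197, 40/41]]; det S = -1203200/7341993
solve [mL_A; mL_B] = S·[w00; w01] and [mR_A; mR_B] = S·[w10; w11]:
  w00 = -1/2, w01 = -1, w10 = -1/2, w11 = -1/2

-1/2 -1 -1/2 -1/2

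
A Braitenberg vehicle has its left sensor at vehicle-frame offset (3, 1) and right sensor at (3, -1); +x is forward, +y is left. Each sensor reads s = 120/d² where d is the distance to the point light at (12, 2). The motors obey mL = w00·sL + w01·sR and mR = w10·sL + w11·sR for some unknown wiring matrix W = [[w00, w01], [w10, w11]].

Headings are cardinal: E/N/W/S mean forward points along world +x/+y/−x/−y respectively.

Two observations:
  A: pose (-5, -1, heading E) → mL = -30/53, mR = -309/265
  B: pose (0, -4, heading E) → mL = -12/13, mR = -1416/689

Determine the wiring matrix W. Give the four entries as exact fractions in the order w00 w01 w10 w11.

obs A: pose=(-5,-1,E) → sL=3/5, sR=30/53, mL=-30/53, mR=-309/265
obs B: pose=(0,-4,E) → sL=60/53, sR=12/13, mL=-12/13, mR=-1416/689
sensor matrix S = [[3/5, 30/53], [60/53, 12/13]]; det S = -15876/182585
solve [mL_A; mL_B] = S·[w00; w01] and [mR_A; mR_B] = S·[w10; w11]:
  w00 = 0, w01 = -1, w10 = -1, w11 = -1

0 -1 -1 -1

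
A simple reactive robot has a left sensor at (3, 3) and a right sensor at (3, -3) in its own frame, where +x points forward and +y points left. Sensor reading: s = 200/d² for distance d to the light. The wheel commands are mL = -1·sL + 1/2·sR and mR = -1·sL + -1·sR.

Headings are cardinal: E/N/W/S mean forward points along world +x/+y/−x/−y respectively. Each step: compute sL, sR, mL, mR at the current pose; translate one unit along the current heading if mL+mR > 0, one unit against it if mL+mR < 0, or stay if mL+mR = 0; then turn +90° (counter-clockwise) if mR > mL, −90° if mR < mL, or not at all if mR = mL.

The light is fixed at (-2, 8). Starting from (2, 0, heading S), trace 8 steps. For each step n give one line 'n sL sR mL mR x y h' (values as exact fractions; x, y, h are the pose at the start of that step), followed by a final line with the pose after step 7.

0 20/17 100/61 -370/1037 -2920/1037 2 0 S
1 200/101 200/17 6700/1717 -23600/1717 2 1 W
2 10 5/2 -35/4 -25/2 3 1 N
3 200/89 40/37 -5620/3293 -10960/3293 3 0 E
4 20/17 100/61 -370/1037 -2920/1037 2 0 S
5 200/101 200/17 6700/1717 -23600/1717 2 1 W
6 10 5/2 -35/4 -25/2 3 1 N
7 200/89 40/37 -5620/3293 -10960/3293 3 0 E
final 2 0 S

n=0: pose=(2,0,S); sL=20/17, sR=100/61; mL=-370/1037, mR=-2920/1037; mL+mR=-3290/1037 → advance -1; mR−mL=-150/61 → turn -1·90°
n=1: pose=(2,1,W); sL=200/101, sR=200/17; mL=6700/1717, mR=-23600/1717; mL+mR=-16900/1717 → advance -1; mR−mL=-300/17 → turn -1·90°
n=2: pose=(3,1,N); sL=10, sR=5/2; mL=-35/4, mR=-25/2; mL+mR=-85/4 → advance -1; mR−mL=-15/4 → turn -1·90°
n=3: pose=(3,0,E); sL=200/89, sR=40/37; mL=-5620/3293, mR=-10960/3293; mL+mR=-16580/3293 → advance -1; mR−mL=-60/37 → turn -1·90°
n=4: pose=(2,0,S); sL=20/17, sR=100/61; mL=-370/1037, mR=-2920/1037; mL+mR=-3290/1037 → advance -1; mR−mL=-150/61 → turn -1·90°
n=5: pose=(2,1,W); sL=200/101, sR=200/17; mL=6700/1717, mR=-23600/1717; mL+mR=-16900/1717 → advance -1; mR−mL=-300/17 → turn -1·90°
n=6: pose=(3,1,N); sL=10, sR=5/2; mL=-35/4, mR=-25/2; mL+mR=-85/4 → advance -1; mR−mL=-15/4 → turn -1·90°
n=7: pose=(3,0,E); sL=200/89, sR=40/37; mL=-5620/3293, mR=-10960/3293; mL+mR=-16580/3293 → advance -1; mR−mL=-60/37 → turn -1·90°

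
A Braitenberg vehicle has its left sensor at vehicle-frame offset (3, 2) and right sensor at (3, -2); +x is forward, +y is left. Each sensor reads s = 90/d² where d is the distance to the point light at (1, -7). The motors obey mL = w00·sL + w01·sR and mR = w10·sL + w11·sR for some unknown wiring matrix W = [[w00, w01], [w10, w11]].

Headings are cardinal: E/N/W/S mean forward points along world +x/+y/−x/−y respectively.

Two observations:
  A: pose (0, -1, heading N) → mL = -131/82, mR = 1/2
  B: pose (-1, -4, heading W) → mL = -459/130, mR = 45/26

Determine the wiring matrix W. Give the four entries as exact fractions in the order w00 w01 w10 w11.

-1/2 -1 1/2 0

obs A: pose=(0,-1,N) → sL=1, sR=45/41, mL=-131/82, mR=1/2
obs B: pose=(-1,-4,W) → sL=45/13, sR=9/5, mL=-459/130, mR=45/26
sensor matrix S = [[1, 45/41], [45/13, 9/5]]; det S = -5328/2665
solve [mL_A; mL_B] = S·[w00; w01] and [mR_A; mR_B] = S·[w10; w11]:
  w00 = -1/2, w01 = -1, w10 = 1/2, w11 = 0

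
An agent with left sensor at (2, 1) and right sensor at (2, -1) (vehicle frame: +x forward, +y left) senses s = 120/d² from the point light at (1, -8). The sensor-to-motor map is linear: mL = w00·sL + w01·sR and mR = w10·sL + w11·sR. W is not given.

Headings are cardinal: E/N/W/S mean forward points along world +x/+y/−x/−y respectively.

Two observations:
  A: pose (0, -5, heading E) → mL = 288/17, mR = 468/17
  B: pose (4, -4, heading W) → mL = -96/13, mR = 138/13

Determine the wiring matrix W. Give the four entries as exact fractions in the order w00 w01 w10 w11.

obs A: pose=(0,-5,E) → sL=120/17, sR=24, mL=288/17, mR=468/17
obs B: pose=(4,-4,W) → sL=12, sR=60/13, mL=-96/13, mR=138/13
sensor matrix S = [[120/17, 24], [12, 60/13]]; det S = -56448/221
solve [mL_A; mL_B] = S·[w00; w01] and [mR_A; mR_B] = S·[w10; w11]:
  w00 = -1, w01 = 1, w10 = 1/2, w11 = 1

-1 1 1/2 1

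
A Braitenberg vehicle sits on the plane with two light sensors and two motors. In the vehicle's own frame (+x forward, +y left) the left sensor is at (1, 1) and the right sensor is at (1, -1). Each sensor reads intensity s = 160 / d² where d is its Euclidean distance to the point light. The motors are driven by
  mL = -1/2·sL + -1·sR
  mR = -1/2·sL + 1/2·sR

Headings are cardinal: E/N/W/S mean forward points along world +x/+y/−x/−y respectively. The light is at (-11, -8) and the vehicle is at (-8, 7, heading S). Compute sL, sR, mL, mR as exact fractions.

left sensor world pos  = (-7, 6); dL² = 212
right sensor world pos = (-9, 6); dR² = 200
sL = 160/212 = 40/53
sR = 160/200 = 4/5
mL = -1/2·sL + -1·sR = -312/265
mR = -1/2·sL + 1/2·sR = 6/265

40/53 4/5 -312/265 6/265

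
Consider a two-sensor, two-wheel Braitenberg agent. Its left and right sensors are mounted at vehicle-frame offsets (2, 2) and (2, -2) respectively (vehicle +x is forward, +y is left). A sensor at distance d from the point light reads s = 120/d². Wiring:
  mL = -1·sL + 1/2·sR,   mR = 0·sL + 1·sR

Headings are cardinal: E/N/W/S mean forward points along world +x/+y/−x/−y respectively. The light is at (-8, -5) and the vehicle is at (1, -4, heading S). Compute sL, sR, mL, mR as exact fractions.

60/61 12/5 66/305 12/5

left sensor world pos  = (3, -6); dL² = 122
right sensor world pos = (-1, -6); dR² = 50
sL = 120/122 = 60/61
sR = 120/50 = 12/5
mL = -1·sL + 1/2·sR = 66/305
mR = 0·sL + 1·sR = 12/5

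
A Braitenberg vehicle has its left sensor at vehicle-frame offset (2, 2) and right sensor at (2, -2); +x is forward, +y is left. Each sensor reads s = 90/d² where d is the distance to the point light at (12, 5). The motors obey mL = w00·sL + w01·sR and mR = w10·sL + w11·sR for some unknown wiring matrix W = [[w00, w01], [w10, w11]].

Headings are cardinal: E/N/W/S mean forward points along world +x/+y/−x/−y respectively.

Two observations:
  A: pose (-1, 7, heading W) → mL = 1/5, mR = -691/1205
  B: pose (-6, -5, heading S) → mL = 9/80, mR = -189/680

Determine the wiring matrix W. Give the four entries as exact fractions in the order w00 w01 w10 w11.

obs A: pose=(-1,7,W) → sL=2/5, sR=90/241, mL=1/5, mR=-691/1205
obs B: pose=(-6,-5,S) → sL=9/40, sR=45/272, mL=9/80, mR=-189/680
sensor matrix S = [[2/5, 90/241], [9/40, 45/272]]; det S = -585/32776
solve [mL_A; mL_B] = S·[w00; w01] and [mR_A; mR_B] = S·[w10; w11]:
  w00 = 1/2, w01 = 0, w10 = -1/2, w11 = -1

1/2 0 -1/2 -1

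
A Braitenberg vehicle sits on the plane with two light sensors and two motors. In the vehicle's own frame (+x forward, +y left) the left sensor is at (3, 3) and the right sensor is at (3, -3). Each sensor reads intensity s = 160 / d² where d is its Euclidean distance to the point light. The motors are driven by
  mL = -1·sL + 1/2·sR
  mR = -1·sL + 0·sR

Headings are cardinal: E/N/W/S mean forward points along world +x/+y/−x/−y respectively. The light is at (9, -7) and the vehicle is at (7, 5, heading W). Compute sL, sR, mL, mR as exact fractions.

80/53 16/25 -1576/1325 -80/53

left sensor world pos  = (4, 2); dL² = 106
right sensor world pos = (4, 8); dR² = 250
sL = 160/106 = 80/53
sR = 160/250 = 16/25
mL = -1·sL + 1/2·sR = -1576/1325
mR = -1·sL + 0·sR = -80/53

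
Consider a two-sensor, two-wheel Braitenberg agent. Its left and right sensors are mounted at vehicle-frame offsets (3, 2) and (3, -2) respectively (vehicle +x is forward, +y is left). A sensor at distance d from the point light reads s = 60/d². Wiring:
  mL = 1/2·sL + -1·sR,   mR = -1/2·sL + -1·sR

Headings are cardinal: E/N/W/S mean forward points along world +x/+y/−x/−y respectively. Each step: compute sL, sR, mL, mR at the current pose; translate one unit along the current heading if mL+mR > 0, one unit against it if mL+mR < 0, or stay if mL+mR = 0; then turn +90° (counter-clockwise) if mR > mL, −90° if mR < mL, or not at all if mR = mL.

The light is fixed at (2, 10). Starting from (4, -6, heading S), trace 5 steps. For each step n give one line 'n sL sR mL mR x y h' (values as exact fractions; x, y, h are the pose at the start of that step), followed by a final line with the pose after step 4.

0 60/377 60/361 -11790/136097 -33450/136097 4 -6 S
1 6/29 6/17 -123/493 -225/493 4 -5 W
2 12/29 60/169 -726/4901 -2754/4901 5 -5 N
3 15/58 1/6 -13/348 -103/348 5 -6 E
4 60/377 60/361 -11790/136097 -33450/136097 4 -6 S
final 4 -5 W

n=0: pose=(4,-6,S); sL=60/377, sR=60/361; mL=-11790/136097, mR=-33450/136097; mL+mR=-120/361 → advance -1; mR−mL=-60/377 → turn -1·90°
n=1: pose=(4,-5,W); sL=6/29, sR=6/17; mL=-123/493, mR=-225/493; mL+mR=-12/17 → advance -1; mR−mL=-6/29 → turn -1·90°
n=2: pose=(5,-5,N); sL=12/29, sR=60/169; mL=-726/4901, mR=-2754/4901; mL+mR=-120/169 → advance -1; mR−mL=-12/29 → turn -1·90°
n=3: pose=(5,-6,E); sL=15/58, sR=1/6; mL=-13/348, mR=-103/348; mL+mR=-1/3 → advance -1; mR−mL=-15/58 → turn -1·90°
n=4: pose=(4,-6,S); sL=60/377, sR=60/361; mL=-11790/136097, mR=-33450/136097; mL+mR=-120/361 → advance -1; mR−mL=-60/377 → turn -1·90°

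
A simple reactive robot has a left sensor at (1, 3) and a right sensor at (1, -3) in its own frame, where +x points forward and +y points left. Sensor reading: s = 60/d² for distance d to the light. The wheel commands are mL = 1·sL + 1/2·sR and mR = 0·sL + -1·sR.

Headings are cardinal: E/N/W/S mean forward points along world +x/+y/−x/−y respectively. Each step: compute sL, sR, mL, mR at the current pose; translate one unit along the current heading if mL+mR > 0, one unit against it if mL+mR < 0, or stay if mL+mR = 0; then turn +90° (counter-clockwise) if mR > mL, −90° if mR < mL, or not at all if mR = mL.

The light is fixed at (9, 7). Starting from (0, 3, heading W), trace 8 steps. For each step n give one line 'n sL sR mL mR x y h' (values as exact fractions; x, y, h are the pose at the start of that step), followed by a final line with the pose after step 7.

n=0: pose=(0,3,W); sL=60/149, sR=60/101; mL=10530/15049, mR=-60/101; mL+mR=1590/15049 → advance +1; mR−mL=-19470/15049 → turn -1·90°
n=1: pose=(-1,3,N); sL=30/89, sR=30/29; mL=2205/2581, mR=-30/29; mL+mR=-465/2581 → advance -1; mR−mL=-4875/2581 → turn -1·90°
n=2: pose=(-1,2,E); sL=12/17, sR=12/29; mL=450/493, mR=-12/29; mL+mR=246/493 → advance +1; mR−mL=-654/493 → turn -1·90°
n=3: pose=(0,2,S); sL=5/6, sR=1/3; mL=1, mR=-1/3; mL+mR=2/3 → advance +1; mR−mL=-4/3 → turn -1·90°
n=4: pose=(0,1,W); sL=60/181, sR=60/109; mL=11970/19729, mR=-60/109; mL+mR=1110/19729 → advance +1; mR−mL=-22830/19729 → turn -1·90°
n=5: pose=(-1,1,N); sL=30/97, sR=30/37; mL=2565/3589, mR=-30/37; mL+mR=-345/3589 → advance -1; mR−mL=-5475/3589 → turn -1·90°
n=6: pose=(-1,0,E); sL=60/97, sR=60/181; mL=13770/17557, mR=-60/181; mL+mR=7950/17557 → advance +1; mR−mL=-19590/17557 → turn -1·90°
n=7: pose=(0,0,S); sL=3/5, sR=15/52; mL=387/520, mR=-15/52; mL+mR=237/520 → advance +1; mR−mL=-537/520 → turn -1·90°

0 60/149 60/101 10530/15049 -60/101 0 3 W
1 30/89 30/29 2205/2581 -30/29 -1 3 N
2 12/17 12/29 450/493 -12/29 -1 2 E
3 5/6 1/3 1 -1/3 0 2 S
4 60/181 60/109 11970/19729 -60/109 0 1 W
5 30/97 30/37 2565/3589 -30/37 -1 1 N
6 60/97 60/181 13770/17557 -60/181 -1 0 E
7 3/5 15/52 387/520 -15/52 0 0 S
final 0 -1 W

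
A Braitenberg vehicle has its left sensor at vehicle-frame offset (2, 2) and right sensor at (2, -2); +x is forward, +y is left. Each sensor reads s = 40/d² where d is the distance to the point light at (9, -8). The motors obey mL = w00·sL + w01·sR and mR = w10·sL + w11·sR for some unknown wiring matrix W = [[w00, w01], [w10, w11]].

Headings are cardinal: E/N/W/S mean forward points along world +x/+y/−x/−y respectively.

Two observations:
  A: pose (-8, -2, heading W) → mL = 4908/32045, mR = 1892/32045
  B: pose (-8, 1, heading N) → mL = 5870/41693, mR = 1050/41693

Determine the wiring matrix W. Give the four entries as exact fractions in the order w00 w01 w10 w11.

1 1/2 1 -1/2

obs A: pose=(-8,-2,W) → sL=40/377, sR=8/85, mL=4908/32045, mR=1892/32045
obs B: pose=(-8,1,N) → sL=20/241, sR=20/173, mL=5870/41693, mR=1050/41693
sensor matrix S = [[40/377, 8/85], [20/241, 20/173]]; det S = 1190528/267210437
solve [mL_A; mL_B] = S·[w00; w01] and [mR_A; mR_B] = S·[w10; w11]:
  w00 = 1, w01 = 1/2, w10 = 1, w11 = -1/2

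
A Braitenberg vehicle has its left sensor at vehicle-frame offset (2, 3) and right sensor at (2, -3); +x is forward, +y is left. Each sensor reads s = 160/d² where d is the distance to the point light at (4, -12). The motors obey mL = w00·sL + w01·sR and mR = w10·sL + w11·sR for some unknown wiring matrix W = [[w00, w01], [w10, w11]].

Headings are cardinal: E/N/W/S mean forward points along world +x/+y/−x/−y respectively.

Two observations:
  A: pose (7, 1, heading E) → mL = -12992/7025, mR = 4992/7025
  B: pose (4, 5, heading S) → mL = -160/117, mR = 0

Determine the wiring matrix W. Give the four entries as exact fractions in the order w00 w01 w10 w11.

-1 -1 -1 1

obs A: pose=(7,1,E) → sL=160/281, sR=32/25, mL=-12992/7025, mR=4992/7025
obs B: pose=(4,5,S) → sL=80/117, sR=80/117, mL=-160/117, mR=0
sensor matrix S = [[160/281, 32/25], [80/117, 80/117]]; det S = -2048/4215
solve [mL_A; mL_B] = S·[w00; w01] and [mR_A; mR_B] = S·[w10; w11]:
  w00 = -1, w01 = -1, w10 = -1, w11 = 1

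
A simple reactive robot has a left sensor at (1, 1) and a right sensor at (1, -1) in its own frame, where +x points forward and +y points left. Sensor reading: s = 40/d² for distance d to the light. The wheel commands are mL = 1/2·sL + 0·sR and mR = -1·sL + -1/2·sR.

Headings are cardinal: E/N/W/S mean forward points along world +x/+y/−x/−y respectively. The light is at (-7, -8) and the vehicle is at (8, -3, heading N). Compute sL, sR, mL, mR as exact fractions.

left sensor world pos  = (7, -2); dL² = 232
right sensor world pos = (9, -2); dR² = 292
sL = 40/232 = 5/29
sR = 40/292 = 10/73
mL = 1/2·sL + 0·sR = 5/58
mR = -1·sL + -1/2·sR = -510/2117

5/29 10/73 5/58 -510/2117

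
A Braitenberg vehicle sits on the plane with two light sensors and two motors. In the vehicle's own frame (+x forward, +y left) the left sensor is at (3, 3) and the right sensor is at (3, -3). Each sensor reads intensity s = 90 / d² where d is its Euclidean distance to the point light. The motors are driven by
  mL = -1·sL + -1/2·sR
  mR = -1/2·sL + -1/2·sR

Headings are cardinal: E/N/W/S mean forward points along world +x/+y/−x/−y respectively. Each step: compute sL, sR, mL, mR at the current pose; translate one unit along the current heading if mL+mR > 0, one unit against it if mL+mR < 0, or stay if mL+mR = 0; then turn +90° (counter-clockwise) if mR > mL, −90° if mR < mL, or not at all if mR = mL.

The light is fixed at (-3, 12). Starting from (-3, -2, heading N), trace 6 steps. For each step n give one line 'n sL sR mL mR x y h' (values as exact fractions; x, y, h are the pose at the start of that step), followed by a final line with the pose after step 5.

n=0: pose=(-3,-2,N); sL=9/13, sR=9/13; mL=-27/26, mR=-9/13; mL+mR=-45/26 → advance -1; mR−mL=9/26 → turn +1·90°
n=1: pose=(-3,-3,W); sL=10/37, sR=10/17; mL=-355/629, mR=-270/629; mL+mR=-625/629 → advance -1; mR−mL=5/37 → turn +1·90°
n=2: pose=(-2,-3,S); sL=9/34, sR=45/164; mL=-2241/5576, mR=-1503/5576; mL+mR=-468/697 → advance -1; mR−mL=9/68 → turn +1·90°
n=3: pose=(-2,-2,E); sL=90/137, sR=18/61; mL=-6723/8357, mR=-3978/8357; mL+mR=-10701/8357 → advance -1; mR−mL=45/137 → turn +1·90°
n=4: pose=(-3,-2,N); sL=9/13, sR=9/13; mL=-27/26, mR=-9/13; mL+mR=-45/26 → advance -1; mR−mL=9/26 → turn +1·90°
n=5: pose=(-3,-3,W); sL=10/37, sR=10/17; mL=-355/629, mR=-270/629; mL+mR=-625/629 → advance -1; mR−mL=5/37 → turn +1·90°

0 9/13 9/13 -27/26 -9/13 -3 -2 N
1 10/37 10/17 -355/629 -270/629 -3 -3 W
2 9/34 45/164 -2241/5576 -1503/5576 -2 -3 S
3 90/137 18/61 -6723/8357 -3978/8357 -2 -2 E
4 9/13 9/13 -27/26 -9/13 -3 -2 N
5 10/37 10/17 -355/629 -270/629 -3 -3 W
final -2 -3 S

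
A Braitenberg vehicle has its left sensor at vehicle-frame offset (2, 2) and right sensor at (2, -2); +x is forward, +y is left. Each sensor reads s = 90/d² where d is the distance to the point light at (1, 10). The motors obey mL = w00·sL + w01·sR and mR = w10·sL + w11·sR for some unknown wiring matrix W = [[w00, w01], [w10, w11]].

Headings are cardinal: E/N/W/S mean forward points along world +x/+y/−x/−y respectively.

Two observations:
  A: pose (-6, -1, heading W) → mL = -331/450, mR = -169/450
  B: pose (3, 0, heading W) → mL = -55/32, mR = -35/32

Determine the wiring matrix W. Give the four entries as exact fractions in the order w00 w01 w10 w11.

obs A: pose=(-6,-1,W) → sL=9/25, sR=5/9, mL=-331/450, mR=-169/450
obs B: pose=(3,0,W) → sL=5/8, sR=45/32, mL=-55/32, mR=-35/32
sensor matrix S = [[9/25, 5/9], [5/8, 45/32]]; det S = 229/1440
solve [mL_A; mL_B] = S·[w00; w01] and [mR_A; mR_B] = S·[w10; w11]:
  w00 = -1/2, w01 = -1, w10 = 1/2, w11 = -1

-1/2 -1 1/2 -1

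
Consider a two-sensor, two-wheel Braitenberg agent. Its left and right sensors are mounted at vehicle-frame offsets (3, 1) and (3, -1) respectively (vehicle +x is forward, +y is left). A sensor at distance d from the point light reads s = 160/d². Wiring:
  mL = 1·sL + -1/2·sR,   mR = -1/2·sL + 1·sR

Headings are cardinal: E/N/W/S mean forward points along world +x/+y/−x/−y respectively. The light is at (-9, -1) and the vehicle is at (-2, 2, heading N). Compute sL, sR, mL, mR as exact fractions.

left sensor world pos  = (-3, 5); dL² = 72
right sensor world pos = (-1, 5); dR² = 100
sL = 160/72 = 20/9
sR = 160/100 = 8/5
mL = 1·sL + -1/2·sR = 64/45
mR = -1/2·sL + 1·sR = 22/45

20/9 8/5 64/45 22/45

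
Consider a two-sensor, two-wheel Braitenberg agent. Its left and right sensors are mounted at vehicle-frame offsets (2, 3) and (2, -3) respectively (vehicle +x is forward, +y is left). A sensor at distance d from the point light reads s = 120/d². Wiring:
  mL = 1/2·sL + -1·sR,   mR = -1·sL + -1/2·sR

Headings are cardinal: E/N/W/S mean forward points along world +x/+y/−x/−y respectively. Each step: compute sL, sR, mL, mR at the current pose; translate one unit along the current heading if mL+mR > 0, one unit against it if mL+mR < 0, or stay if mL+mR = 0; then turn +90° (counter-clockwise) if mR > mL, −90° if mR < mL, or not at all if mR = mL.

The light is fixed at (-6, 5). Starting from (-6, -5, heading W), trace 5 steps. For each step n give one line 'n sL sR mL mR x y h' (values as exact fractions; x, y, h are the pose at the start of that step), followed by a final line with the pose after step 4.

0 120/173 120/53 -17580/9169 -16740/9169 -6 -5 W
1 3/4 30/37 -129/296 -171/148 -5 -5 S
2 24/29 120/37 -3036/1073 -2628/1073 -5 -4 W
3 60/73 60/61 -2550/4453 -5850/4453 -4 -4 S
4 120/121 24/5 -2604/605 -2052/605 -4 -3 W
final -3 -3 S

n=0: pose=(-6,-5,W); sL=120/173, sR=120/53; mL=-17580/9169, mR=-16740/9169; mL+mR=-34320/9169 → advance -1; mR−mL=840/9169 → turn +1·90°
n=1: pose=(-5,-5,S); sL=3/4, sR=30/37; mL=-129/296, mR=-171/148; mL+mR=-471/296 → advance -1; mR−mL=-213/296 → turn -1·90°
n=2: pose=(-5,-4,W); sL=24/29, sR=120/37; mL=-3036/1073, mR=-2628/1073; mL+mR=-5664/1073 → advance -1; mR−mL=408/1073 → turn +1·90°
n=3: pose=(-4,-4,S); sL=60/73, sR=60/61; mL=-2550/4453, mR=-5850/4453; mL+mR=-8400/4453 → advance -1; mR−mL=-3300/4453 → turn -1·90°
n=4: pose=(-4,-3,W); sL=120/121, sR=24/5; mL=-2604/605, mR=-2052/605; mL+mR=-4656/605 → advance -1; mR−mL=552/605 → turn +1·90°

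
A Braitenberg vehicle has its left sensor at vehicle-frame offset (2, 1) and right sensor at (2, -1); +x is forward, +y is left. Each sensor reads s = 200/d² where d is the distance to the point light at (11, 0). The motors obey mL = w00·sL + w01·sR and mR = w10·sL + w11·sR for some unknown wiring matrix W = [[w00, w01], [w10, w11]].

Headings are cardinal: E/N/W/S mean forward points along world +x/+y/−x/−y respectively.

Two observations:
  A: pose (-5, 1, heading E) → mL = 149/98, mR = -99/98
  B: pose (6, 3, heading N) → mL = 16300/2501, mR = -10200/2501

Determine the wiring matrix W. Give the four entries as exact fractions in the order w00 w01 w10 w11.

1/2 1 -1/2 -1/2

obs A: pose=(-5,1,E) → sL=1, sR=50/49, mL=149/98, mR=-99/98
obs B: pose=(6,3,N) → sL=200/61, sR=200/41, mL=16300/2501, mR=-10200/2501
sensor matrix S = [[1, 50/49], [200/61, 200/41]]; det S = 187800/122549
solve [mL_A; mL_B] = S·[w00; w01] and [mR_A; mR_B] = S·[w10; w11]:
  w00 = 1/2, w01 = 1, w10 = -1/2, w11 = -1/2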